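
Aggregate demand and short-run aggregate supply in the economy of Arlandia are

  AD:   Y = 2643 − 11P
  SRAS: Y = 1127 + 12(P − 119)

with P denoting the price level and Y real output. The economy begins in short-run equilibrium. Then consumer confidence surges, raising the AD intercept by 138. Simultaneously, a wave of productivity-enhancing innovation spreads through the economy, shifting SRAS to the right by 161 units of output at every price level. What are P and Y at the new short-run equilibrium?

After both shocks: AD is Y = 2781 − 11P and SRAS is Y = 12P − 140.
Setting them equal: 2921 = 23P, so P = 127.
Y = 2781 − 11·127 = 1384.

P = 127, Y = 1384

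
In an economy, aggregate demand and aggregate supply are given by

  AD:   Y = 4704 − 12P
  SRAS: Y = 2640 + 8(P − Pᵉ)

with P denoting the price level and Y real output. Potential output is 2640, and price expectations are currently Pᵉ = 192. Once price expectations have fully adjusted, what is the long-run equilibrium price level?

Short run: with Pᵉ = 192, SRAS is Y = 1104 + 8P. Setting AD = SRAS gives 3600 = 20P, so P = 180 and Y = 4704 − 12·180 = 2544.
Output 2544 is below potential 2640, so over time expected prices fall and SRAS shifts right until Y returns to 2640.
Long run: Y = 2640 on the AD curve gives 2640 = 4704 − 12P, so P = 172.

Long-run P = 172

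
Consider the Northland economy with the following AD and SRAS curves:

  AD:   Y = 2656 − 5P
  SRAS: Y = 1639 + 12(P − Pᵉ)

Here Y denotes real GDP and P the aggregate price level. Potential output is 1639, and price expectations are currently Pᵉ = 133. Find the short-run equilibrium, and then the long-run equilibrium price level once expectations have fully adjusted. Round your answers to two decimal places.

Short run: with Pᵉ = 133, SRAS is Y = 43 + 12P. Setting AD = SRAS gives 2613 = 17P, so P = 153.71 and Y = 2656 − 5P = 1887.47.
Output 1887.47 is above potential 1639, so over time expected prices rise and SRAS shifts left until Y returns to 1639.
Long run: Y = 1639 on the AD curve gives 1639 = 2656 − 5P, so P = 203.40.

Short run: P = 153.71, Y = 1887.47. Long run: P = 203.40.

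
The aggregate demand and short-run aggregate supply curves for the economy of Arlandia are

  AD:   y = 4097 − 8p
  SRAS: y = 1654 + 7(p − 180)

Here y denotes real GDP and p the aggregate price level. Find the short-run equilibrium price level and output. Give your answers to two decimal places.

p = 246.87, y = 2122.07

Write SRAS as y = 1654 + 7p − 1260 = 394 + 7p.
Set AD = SRAS: 4097 − 8p = 394 + 7p, so 3703 = 15p and p = 246.87.
Substituting into AD, y = 4097 − 8p = 2122.07.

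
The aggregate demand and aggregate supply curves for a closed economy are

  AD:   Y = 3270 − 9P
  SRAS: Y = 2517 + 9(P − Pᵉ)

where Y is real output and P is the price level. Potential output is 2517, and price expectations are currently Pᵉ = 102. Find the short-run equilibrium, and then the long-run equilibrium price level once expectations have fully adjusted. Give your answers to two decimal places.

Short run: with Pᵉ = 102, SRAS is Y = 1599 + 9P. Setting AD = SRAS gives 1671 = 18P, so P = 92.83 and Y = 3270 − 9P = 2434.50.
Output 2434.50 is below potential 2517, so over time expected prices fall and SRAS shifts right until Y returns to 2517.
Long run: Y = 2517 on the AD curve gives 2517 = 3270 − 9P, so P = 83.67.

Short run: P = 92.83, Y = 2434.50. Long run: P = 83.67.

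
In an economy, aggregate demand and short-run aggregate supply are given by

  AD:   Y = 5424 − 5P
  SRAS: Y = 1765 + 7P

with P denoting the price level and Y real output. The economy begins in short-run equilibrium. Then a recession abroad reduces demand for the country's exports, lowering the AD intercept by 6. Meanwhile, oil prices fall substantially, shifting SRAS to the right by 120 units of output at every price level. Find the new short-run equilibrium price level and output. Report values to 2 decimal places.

P = 294.42, Y = 3945.92

After both shocks: AD is Y = 5418 − 5P and SRAS is Y = 1885 + 7P.
Setting them equal: 3533 = 12P, so P = 294.42.
Substituting into AD, Y = 3945.92.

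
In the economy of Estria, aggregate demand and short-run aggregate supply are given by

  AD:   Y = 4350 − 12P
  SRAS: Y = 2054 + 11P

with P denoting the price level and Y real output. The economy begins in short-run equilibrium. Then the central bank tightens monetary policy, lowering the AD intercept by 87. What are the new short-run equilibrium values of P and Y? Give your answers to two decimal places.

This is a negative demand shock: AD shifts left.
New AD: Y = 4263 − 12P.
Set AD = SRAS: 4263 − 12P = 2054 + 11P, so 2209 = 23P and P = 96.04.
Substituting into AD, Y = 3110.48.

P = 96.04, Y = 3110.48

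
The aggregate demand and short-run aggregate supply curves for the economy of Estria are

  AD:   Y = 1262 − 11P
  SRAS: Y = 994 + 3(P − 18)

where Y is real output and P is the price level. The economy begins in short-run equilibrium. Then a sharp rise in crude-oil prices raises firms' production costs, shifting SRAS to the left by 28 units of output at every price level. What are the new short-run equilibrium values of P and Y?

This is a negative supply shock: SRAS shifts left.
New SRAS: Y = 912 + 3P.
Set AD = SRAS: 1262 − 11P = 912 + 3P, so 350 = 14P and P = 25.
Y = 1262 − 11·25 = 987.

P = 25, Y = 987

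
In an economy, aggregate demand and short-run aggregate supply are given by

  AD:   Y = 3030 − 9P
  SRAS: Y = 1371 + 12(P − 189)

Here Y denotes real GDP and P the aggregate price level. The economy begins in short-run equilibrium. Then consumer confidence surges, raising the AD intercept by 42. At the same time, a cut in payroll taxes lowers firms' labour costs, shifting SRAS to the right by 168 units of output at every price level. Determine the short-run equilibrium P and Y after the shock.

After both shocks: AD is Y = 3072 − 9P and SRAS is Y = 12P − 729.
Setting them equal: 3801 = 21P, so P = 181.
Y = 3072 − 9·181 = 1443.

P = 181, Y = 1443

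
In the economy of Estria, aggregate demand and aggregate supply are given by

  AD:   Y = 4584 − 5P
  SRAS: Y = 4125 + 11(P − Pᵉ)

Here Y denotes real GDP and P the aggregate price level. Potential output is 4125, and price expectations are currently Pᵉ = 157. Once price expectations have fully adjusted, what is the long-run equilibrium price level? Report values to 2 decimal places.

Short run: with Pᵉ = 157, SRAS is Y = 2398 + 11P. Setting AD = SRAS gives 2186 = 16P, so P = 136.63 and Y = 4584 − 5P = 3900.88.
Output 3900.88 is below potential 4125, so over time expected prices fall and SRAS shifts right until Y returns to 4125.
Long run: Y = 4125 on the AD curve gives 4125 = 4584 − 5P, so P = 91.80.

Long-run P = 91.80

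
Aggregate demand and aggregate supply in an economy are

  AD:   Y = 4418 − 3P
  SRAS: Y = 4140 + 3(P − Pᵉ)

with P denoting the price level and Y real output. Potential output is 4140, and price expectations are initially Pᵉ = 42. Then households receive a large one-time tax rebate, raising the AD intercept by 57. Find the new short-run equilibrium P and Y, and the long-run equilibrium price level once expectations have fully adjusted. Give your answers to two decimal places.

AD shifts right: new AD is Y = 4475 − 3P. With Pᵉ = 42, SRAS is Y = 4014 + 3P.
Short run: 4475 − 3P = 4014 + 3P gives 461 = 6P, so P = 76.83 and Y = 4475 − 3P = 4244.50.
Y = 4244.50 is above potential 4140; expectations adjust and SRAS shifts left until Y = 4140.
Long run: on the new AD curve, 4140 = 4475 − 3P gives P = 111.67.

Short run: P = 76.83, Y = 4244.50. Long run: P = 111.67.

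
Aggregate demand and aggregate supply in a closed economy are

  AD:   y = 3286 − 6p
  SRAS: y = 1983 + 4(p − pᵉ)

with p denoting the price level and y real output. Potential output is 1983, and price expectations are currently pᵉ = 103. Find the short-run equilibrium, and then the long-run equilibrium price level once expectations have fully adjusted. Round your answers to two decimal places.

Short run: p = 171.50, y = 2257.00. Long run: p = 217.17.

Short run: with pᵉ = 103, SRAS is y = 1571 + 4p. Setting AD = SRAS gives 1715 = 10p, so p = 171.50 and y = 3286 − 6p = 2257.00.
Output 2257.00 is above potential 1983, so over time expected prices rise and SRAS shifts left until y returns to 1983.
Long run: y = 1983 on the AD curve gives 1983 = 3286 − 6p, so p = 217.17.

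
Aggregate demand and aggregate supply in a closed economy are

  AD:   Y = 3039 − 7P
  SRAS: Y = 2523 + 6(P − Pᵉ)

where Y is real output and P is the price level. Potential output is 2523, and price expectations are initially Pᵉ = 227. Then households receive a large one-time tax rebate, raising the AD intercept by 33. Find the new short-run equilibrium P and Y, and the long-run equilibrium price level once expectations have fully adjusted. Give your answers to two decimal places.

Short run: P = 147.00, Y = 2043.00. Long run: P = 78.43.

AD shifts right: new AD is Y = 3072 − 7P. With Pᵉ = 227, SRAS is Y = 1161 + 6P.
Short run: 3072 − 7P = 1161 + 6P gives 1911 = 13P, so P = 147.00 and Y = 3072 − 7P = 2043.00.
Y = 2043.00 is below potential 2523; expectations adjust and SRAS shifts right until Y = 2523.
Long run: on the new AD curve, 2523 = 3072 − 7P gives P = 78.43.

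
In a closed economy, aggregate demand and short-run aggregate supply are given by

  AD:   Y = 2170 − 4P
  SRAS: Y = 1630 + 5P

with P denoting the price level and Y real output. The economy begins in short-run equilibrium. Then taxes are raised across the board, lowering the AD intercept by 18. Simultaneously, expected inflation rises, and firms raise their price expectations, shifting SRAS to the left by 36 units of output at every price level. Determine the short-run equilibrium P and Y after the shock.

After both shocks: AD is Y = 2152 − 4P and SRAS is Y = 1594 + 5P.
Setting them equal: 558 = 9P, so P = 62.
Y = 2152 − 4·62 = 1904.

P = 62, Y = 1904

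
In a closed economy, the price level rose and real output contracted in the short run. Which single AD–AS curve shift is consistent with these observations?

SRAS shifted left

P rose and Y fell. An AD shift moves P and Y in the same direction; an SRAS shift moves them in opposite directions.
Here P and Y moved in opposite directions, so the SRAS curve shifted.
Since Y fell, SRAS shifted left.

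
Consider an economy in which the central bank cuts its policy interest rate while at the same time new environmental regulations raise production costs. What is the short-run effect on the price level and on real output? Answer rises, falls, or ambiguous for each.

Price level: rises; output: ambiguous

The first event is a positive demand shock: AD shifts right, which by itself pushes P up and Y up.
The second is an adverse supply shock: SRAS shifts left, which by itself pushes P up and Y down.
Both shocks push P up, so P rises. The two shocks push Y in opposite directions, so the effect on Y is ambiguous.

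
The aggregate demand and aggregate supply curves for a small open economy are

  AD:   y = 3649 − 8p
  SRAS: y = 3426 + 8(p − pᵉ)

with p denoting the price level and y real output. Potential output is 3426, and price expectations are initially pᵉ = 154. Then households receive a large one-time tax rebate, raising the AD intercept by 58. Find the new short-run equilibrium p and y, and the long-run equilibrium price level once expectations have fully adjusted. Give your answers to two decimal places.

AD shifts right: new AD is y = 3707 − 8p. With pᵉ = 154, SRAS is y = 2194 + 8p.
Short run: 3707 − 8p = 2194 + 8p gives 1513 = 16p, so p = 94.56 and y = 3707 − 8p = 2950.50.
y = 2950.50 is below potential 3426; expectations adjust and SRAS shifts right until y = 3426.
Long run: on the new AD curve, 3426 = 3707 − 8p gives p = 35.13.

Short run: p = 94.56, y = 2950.50. Long run: p = 35.13.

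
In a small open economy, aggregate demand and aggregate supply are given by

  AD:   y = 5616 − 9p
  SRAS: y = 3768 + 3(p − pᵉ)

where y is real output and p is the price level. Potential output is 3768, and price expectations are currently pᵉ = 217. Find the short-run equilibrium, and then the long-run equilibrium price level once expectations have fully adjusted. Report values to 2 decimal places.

Short run: p = 208.25, y = 3741.75. Long run: p = 205.33.

Short run: with pᵉ = 217, SRAS is y = 3117 + 3p. Setting AD = SRAS gives 2499 = 12p, so p = 208.25 and y = 5616 − 9p = 3741.75.
Output 3741.75 is below potential 3768, so over time expected prices fall and SRAS shifts right until y returns to 3768.
Long run: y = 3768 on the AD curve gives 3768 = 5616 − 9p, so p = 205.33.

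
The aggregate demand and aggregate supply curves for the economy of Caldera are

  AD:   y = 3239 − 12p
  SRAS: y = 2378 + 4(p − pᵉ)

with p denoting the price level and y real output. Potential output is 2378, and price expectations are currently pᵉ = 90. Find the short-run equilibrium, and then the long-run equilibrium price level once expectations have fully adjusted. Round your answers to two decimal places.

Short run: with pᵉ = 90, SRAS is y = 2018 + 4p. Setting AD = SRAS gives 1221 = 16p, so p = 76.31 and y = 3239 − 12p = 2323.25.
Output 2323.25 is below potential 2378, so over time expected prices fall and SRAS shifts right until y returns to 2378.
Long run: y = 2378 on the AD curve gives 2378 = 3239 − 12p, so p = 71.75.

Short run: p = 76.31, y = 2323.25. Long run: p = 71.75.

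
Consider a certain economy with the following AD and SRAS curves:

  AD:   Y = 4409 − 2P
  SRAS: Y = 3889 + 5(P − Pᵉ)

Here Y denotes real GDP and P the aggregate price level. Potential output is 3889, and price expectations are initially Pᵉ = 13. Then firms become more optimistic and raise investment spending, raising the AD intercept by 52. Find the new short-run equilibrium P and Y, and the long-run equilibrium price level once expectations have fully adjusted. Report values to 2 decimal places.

AD shifts right: new AD is Y = 4461 − 2P. With Pᵉ = 13, SRAS is Y = 3824 + 5P.
Short run: 4461 − 2P = 3824 + 5P gives 637 = 7P, so P = 91.00 and Y = 4461 − 2P = 4279.00.
Y = 4279.00 is above potential 3889; expectations adjust and SRAS shifts left until Y = 3889.
Long run: on the new AD curve, 3889 = 4461 − 2P gives P = 286.00.

Short run: P = 91.00, Y = 4279.00. Long run: P = 286.00.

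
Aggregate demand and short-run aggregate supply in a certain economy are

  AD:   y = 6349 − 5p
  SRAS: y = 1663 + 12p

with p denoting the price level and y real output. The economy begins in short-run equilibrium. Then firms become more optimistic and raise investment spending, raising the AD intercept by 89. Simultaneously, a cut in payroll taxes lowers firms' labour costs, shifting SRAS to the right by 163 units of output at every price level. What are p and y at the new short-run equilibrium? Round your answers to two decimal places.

After both shocks: AD is y = 6438 − 5p and SRAS is y = 1826 + 12p.
Setting them equal: 4612 = 17p, so p = 271.29.
Substituting into AD, y = 5081.53.

p = 271.29, y = 5081.53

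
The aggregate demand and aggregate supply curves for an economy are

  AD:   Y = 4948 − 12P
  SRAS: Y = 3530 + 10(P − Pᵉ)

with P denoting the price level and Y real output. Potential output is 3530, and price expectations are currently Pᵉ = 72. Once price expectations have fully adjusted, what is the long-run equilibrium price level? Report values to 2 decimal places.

Long-run P = 118.17

Short run: with Pᵉ = 72, SRAS is Y = 2810 + 10P. Setting AD = SRAS gives 2138 = 22P, so P = 97.18 and Y = 4948 − 12P = 3781.82.
Output 3781.82 is above potential 3530, so over time expected prices rise and SRAS shifts left until Y returns to 3530.
Long run: Y = 3530 on the AD curve gives 3530 = 4948 − 12P, so P = 118.17.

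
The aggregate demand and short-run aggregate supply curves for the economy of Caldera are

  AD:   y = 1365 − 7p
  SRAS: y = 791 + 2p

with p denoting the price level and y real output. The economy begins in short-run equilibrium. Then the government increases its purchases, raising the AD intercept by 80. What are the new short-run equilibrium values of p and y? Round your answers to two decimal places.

This is a positive demand shock: AD shifts right.
New AD: y = 1445 − 7p.
Set AD = SRAS: 1445 − 7p = 791 + 2p, so 654 = 9p and p = 72.67.
Substituting into AD, y = 936.33.

p = 72.67, y = 936.33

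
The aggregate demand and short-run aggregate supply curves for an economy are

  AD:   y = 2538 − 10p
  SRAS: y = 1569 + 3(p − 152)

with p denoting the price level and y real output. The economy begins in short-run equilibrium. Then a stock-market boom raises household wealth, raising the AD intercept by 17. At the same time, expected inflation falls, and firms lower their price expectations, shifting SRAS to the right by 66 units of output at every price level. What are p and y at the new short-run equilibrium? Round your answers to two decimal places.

p = 105.85, y = 1496.54

After both shocks: AD is y = 2555 − 10p and SRAS is y = 1179 + 3p.
Setting them equal: 1376 = 13p, so p = 105.85.
Substituting into AD, y = 1496.54.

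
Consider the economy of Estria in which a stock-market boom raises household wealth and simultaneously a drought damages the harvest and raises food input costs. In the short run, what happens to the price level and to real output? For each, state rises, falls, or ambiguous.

The first event is a positive demand shock: AD shifts right, which by itself pushes P up and Y up.
The second is an adverse supply shock: SRAS shifts left, which by itself pushes P up and Y down.
Both shocks push P up, so P rises. The two shocks push Y in opposite directions, so the effect on Y is ambiguous.

Price level: rises; output: ambiguous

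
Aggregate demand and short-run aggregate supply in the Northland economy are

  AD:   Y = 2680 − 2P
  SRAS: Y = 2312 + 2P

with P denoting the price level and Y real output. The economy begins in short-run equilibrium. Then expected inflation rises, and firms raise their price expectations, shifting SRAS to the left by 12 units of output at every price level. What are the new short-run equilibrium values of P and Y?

This is a negative supply shock: SRAS shifts left.
New SRAS: Y = 2300 + 2P.
Set AD = SRAS: 2680 − 2P = 2300 + 2P, so 380 = 4P and P = 95.
Y = 2680 − 2·95 = 2490.

P = 95, Y = 2490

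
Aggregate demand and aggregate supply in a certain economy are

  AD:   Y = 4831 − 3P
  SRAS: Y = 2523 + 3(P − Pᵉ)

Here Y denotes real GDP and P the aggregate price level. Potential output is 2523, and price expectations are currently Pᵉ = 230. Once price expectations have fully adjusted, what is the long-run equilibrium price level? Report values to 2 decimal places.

Short run: with Pᵉ = 230, SRAS is Y = 1833 + 3P. Setting AD = SRAS gives 2998 = 6P, so P = 499.67 and Y = 4831 − 3P = 3332.00.
Output 3332.00 is above potential 2523, so over time expected prices rise and SRAS shifts left until Y returns to 2523.
Long run: Y = 2523 on the AD curve gives 2523 = 4831 − 3P, so P = 769.33.

Long-run P = 769.33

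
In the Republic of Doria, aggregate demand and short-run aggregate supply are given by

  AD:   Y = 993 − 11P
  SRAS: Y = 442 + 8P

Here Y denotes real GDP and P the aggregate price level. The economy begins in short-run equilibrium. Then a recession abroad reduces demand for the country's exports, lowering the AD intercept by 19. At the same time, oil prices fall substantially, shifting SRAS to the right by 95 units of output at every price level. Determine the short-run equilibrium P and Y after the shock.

P = 23, Y = 721

After both shocks: AD is Y = 974 − 11P and SRAS is Y = 537 + 8P.
Setting them equal: 437 = 19P, so P = 23.
Y = 974 − 11·23 = 721.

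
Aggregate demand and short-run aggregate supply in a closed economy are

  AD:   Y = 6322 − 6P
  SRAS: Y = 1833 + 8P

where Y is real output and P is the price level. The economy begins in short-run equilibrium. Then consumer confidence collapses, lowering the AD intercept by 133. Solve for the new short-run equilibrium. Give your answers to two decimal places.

This is a negative demand shock: AD shifts left.
New AD: Y = 6189 − 6P.
Set AD = SRAS: 6189 − 6P = 1833 + 8P, so 4356 = 14P and P = 311.14.
Substituting into AD, Y = 4322.14.

P = 311.14, Y = 4322.14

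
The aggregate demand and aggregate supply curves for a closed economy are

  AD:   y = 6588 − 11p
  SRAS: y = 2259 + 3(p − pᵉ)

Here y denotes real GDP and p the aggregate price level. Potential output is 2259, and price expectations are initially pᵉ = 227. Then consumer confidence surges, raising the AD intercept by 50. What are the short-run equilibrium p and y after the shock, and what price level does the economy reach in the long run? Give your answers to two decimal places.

Short run: p = 361.43, y = 2662.29. Long run: p = 398.09.

AD shifts right: new AD is y = 6638 − 11p. With pᵉ = 227, SRAS is y = 1578 + 3p.
Short run: 6638 − 11p = 1578 + 3p gives 5060 = 14p, so p = 361.43 and y = 6638 − 11p = 2662.29.
y = 2662.29 is above potential 2259; expectations adjust and SRAS shifts left until y = 2259.
Long run: on the new AD curve, 2259 = 6638 − 11p gives p = 398.09.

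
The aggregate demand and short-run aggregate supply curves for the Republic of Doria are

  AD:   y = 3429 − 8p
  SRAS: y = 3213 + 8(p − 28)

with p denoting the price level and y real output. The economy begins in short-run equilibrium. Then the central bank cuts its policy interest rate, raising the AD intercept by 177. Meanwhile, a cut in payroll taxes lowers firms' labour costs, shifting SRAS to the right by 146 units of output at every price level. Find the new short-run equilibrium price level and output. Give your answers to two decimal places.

After both shocks: AD is y = 3606 − 8p and SRAS is y = 3135 + 8p.
Setting them equal: 471 = 16p, so p = 29.44.
Substituting into AD, y = 3370.50.

p = 29.44, y = 3370.50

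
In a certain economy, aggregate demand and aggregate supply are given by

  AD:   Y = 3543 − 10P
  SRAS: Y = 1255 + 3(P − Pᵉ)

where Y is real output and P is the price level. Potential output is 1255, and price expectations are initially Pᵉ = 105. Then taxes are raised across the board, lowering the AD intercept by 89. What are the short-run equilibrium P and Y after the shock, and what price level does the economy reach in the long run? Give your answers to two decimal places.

AD shifts left: new AD is Y = 3454 − 10P. With Pᵉ = 105, SRAS is Y = 940 + 3P.
Short run: 3454 − 10P = 940 + 3P gives 2514 = 13P, so P = 193.38 and Y = 3454 − 10P = 1520.15.
Y = 1520.15 is above potential 1255; expectations adjust and SRAS shifts left until Y = 1255.
Long run: on the new AD curve, 1255 = 3454 − 10P gives P = 219.90.

Short run: P = 193.38, Y = 1520.15. Long run: P = 219.90.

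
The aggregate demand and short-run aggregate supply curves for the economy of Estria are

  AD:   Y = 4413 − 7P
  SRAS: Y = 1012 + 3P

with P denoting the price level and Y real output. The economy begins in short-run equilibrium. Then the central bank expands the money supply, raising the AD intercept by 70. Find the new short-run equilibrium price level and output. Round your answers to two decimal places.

This is a positive demand shock: AD shifts right.
New AD: Y = 4483 − 7P.
Set AD = SRAS: 4483 − 7P = 1012 + 3P, so 3471 = 10P and P = 347.10.
Substituting into AD, Y = 2053.30.

P = 347.10, Y = 2053.30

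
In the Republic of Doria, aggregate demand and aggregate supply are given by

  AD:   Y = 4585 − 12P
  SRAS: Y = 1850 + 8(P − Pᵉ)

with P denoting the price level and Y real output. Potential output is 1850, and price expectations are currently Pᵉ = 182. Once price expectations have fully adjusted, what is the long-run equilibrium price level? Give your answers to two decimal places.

Short run: with Pᵉ = 182, SRAS is Y = 394 + 8P. Setting AD = SRAS gives 4191 = 20P, so P = 209.55 and Y = 4585 − 12P = 2070.40.
Output 2070.40 is above potential 1850, so over time expected prices rise and SRAS shifts left until Y returns to 1850.
Long run: Y = 1850 on the AD curve gives 1850 = 4585 − 12P, so P = 227.92.

Long-run P = 227.92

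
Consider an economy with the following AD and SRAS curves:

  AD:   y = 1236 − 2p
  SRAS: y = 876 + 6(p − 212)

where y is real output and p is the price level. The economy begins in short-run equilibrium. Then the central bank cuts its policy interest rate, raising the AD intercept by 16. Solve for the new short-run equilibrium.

This is a positive demand shock: AD shifts right.
New AD: y = 1252 − 2p.
SRAS can be written y = 6p − 396.
Set AD = SRAS: 1252 − 2p = 6p − 396, so 1648 = 8p and p = 206.
y = 1252 − 2·206 = 840.

p = 206, y = 840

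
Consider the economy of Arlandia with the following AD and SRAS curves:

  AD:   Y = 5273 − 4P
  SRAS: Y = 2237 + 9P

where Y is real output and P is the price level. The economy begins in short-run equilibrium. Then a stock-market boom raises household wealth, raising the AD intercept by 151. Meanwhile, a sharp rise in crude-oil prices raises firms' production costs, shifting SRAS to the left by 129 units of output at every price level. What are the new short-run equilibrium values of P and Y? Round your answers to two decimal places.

P = 255.08, Y = 4403.69

After both shocks: AD is Y = 5424 − 4P and SRAS is Y = 2108 + 9P.
Setting them equal: 3316 = 13P, so P = 255.08.
Substituting into AD, Y = 4403.69.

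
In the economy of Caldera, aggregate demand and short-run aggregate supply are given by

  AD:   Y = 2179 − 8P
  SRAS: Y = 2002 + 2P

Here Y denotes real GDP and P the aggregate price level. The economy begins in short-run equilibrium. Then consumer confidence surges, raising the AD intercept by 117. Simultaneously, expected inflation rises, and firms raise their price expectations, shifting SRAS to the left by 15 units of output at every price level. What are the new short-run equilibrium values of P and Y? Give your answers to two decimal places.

After both shocks: AD is Y = 2296 − 8P and SRAS is Y = 1987 + 2P.
Setting them equal: 309 = 10P, so P = 30.90.
Substituting into AD, Y = 2048.80.

P = 30.90, Y = 2048.80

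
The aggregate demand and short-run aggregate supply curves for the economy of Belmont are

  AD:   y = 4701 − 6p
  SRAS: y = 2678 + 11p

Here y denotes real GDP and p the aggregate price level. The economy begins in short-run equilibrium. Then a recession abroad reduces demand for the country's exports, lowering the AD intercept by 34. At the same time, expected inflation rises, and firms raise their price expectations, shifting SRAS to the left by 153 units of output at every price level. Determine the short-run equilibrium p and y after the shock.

p = 126, y = 3911

After both shocks: AD is y = 4667 − 6p and SRAS is y = 2525 + 11p.
Setting them equal: 2142 = 17p, so p = 126.
y = 4667 − 6·126 = 3911.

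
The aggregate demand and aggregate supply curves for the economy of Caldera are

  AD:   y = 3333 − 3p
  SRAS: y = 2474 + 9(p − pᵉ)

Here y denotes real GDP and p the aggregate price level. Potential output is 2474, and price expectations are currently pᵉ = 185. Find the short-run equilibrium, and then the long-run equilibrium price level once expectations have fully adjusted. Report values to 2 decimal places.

Short run: with pᵉ = 185, SRAS is y = 809 + 9p. Setting AD = SRAS gives 2524 = 12p, so p = 210.33 and y = 3333 − 3p = 2702.00.
Output 2702.00 is above potential 2474, so over time expected prices rise and SRAS shifts left until y returns to 2474.
Long run: y = 2474 on the AD curve gives 2474 = 3333 − 3p, so p = 286.33.

Short run: p = 210.33, y = 2702.00. Long run: p = 286.33.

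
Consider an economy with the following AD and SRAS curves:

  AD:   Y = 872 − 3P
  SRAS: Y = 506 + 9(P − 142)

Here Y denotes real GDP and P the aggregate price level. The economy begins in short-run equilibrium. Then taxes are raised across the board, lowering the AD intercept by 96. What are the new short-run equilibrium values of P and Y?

P = 129, Y = 389

This is a negative demand shock: AD shifts left.
New AD: Y = 776 − 3P.
SRAS can be written Y = 9P − 772.
Set AD = SRAS: 776 − 3P = 9P − 772, so 1548 = 12P and P = 129.
Y = 776 − 3·129 = 389.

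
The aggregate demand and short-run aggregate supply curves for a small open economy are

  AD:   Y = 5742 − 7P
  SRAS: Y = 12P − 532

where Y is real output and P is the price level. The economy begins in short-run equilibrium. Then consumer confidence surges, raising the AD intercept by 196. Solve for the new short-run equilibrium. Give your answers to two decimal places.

This is a positive demand shock: AD shifts right.
New AD: Y = 5938 − 7P.
Set AD = SRAS: 5938 − 7P = 12P − 532, so 6470 = 19P and P = 340.53.
Substituting into AD, Y = 3554.32.

P = 340.53, Y = 3554.32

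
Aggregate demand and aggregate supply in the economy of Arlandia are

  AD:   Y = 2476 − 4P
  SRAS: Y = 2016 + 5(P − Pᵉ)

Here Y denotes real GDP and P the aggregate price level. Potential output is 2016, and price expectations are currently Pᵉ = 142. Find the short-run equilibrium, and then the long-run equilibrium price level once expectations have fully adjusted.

Short run: with Pᵉ = 142, SRAS is Y = 1306 + 5P. Setting AD = SRAS gives 1170 = 9P, so P = 130 and Y = 2476 − 4·130 = 1956.
Output 1956 is below potential 2016, so over time expected prices fall and SRAS shifts right until Y returns to 2016.
Long run: Y = 2016 on the AD curve gives 2016 = 2476 − 4P, so P = 115.

Short run: P = 130, Y = 1956. Long run: P = 115.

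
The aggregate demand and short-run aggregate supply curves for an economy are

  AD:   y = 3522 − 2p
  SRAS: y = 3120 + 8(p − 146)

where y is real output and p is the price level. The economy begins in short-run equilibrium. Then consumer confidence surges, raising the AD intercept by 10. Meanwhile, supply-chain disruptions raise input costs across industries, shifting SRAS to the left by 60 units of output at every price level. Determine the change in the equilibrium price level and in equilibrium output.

Δp = +7, Δy = -4

After both shocks: AD is y = 3532 − 2p and SRAS is y = 1892 + 8p.
Setting them equal: 1640 = 10p, so p = 164.
y = 3532 − 2·164 = 3204.
Initially p = 157, y = 3208, so Δp = +7 and Δy = -4.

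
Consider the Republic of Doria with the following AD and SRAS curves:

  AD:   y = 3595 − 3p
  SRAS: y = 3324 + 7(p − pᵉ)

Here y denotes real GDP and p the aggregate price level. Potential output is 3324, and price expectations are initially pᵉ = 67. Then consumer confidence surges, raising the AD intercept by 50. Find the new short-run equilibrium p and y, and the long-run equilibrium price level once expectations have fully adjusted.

Short run: p = 79, y = 3408. Long run: p = 107.

AD shifts right: new AD is y = 3645 − 3p. With pᵉ = 67, SRAS is y = 2855 + 7p.
Short run: 3645 − 3p = 2855 + 7p gives 790 = 10p, so p = 79 and y = 3645 − 3·79 = 3408.
y = 3408 is above potential 3324; expectations adjust and SRAS shifts left until y = 3324.
Long run: on the new AD curve, 3324 = 3645 − 3p gives p = 107.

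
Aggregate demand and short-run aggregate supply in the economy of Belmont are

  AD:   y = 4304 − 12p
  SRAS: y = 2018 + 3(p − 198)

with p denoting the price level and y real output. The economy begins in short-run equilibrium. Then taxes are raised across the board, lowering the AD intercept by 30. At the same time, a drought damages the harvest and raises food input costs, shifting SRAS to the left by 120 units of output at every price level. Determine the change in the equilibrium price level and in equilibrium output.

After both shocks: AD is y = 4274 − 12p and SRAS is y = 1304 + 3p.
Setting them equal: 2970 = 15p, so p = 198.
y = 4274 − 12·198 = 1898.
Initially p = 192, y = 2000, so Δp = +6 and Δy = -102.

Δp = +6, Δy = -102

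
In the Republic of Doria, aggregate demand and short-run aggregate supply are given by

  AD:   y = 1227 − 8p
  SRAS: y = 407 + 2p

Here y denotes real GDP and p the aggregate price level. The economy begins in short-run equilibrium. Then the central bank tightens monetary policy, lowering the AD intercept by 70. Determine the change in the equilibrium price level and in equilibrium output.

This is a negative demand shock: AD shifts left.
New AD: y = 1157 − 8p.
Set AD = SRAS: 1157 − 8p = 407 + 2p, so 750 = 10p and p = 75.
y = 1157 − 8·75 = 557.
Initially p = 82, y = 571, so Δp = -7 and Δy = -14.

Δp = -7, Δy = -14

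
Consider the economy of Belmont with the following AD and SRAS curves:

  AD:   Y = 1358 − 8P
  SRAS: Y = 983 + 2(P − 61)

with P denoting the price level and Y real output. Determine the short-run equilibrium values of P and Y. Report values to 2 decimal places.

Write SRAS as Y = 983 + 2P − 122 = 861 + 2P.
Set AD = SRAS: 1358 − 8P = 861 + 2P, so 497 = 10P and P = 49.70.
Substituting into AD, Y = 1358 − 8P = 960.40.

P = 49.70, Y = 960.40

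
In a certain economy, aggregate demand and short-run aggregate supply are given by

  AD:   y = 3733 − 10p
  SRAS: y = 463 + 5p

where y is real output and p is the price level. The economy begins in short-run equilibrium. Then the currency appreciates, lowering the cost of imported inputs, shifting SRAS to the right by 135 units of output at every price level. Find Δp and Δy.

Δp = -9, Δy = +90

This is a positive supply shock: SRAS shifts right.
New SRAS: y = 598 + 5p.
Set AD = SRAS: 3733 − 10p = 598 + 5p, so 3135 = 15p and p = 209.
y = 3733 − 10·209 = 1643.
Initially p = 218, y = 1553, so Δp = -9 and Δy = +90.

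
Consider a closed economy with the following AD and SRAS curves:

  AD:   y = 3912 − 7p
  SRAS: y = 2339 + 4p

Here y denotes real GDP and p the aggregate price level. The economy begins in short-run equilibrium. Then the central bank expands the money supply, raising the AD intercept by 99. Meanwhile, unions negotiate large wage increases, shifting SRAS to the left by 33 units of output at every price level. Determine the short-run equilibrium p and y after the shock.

After both shocks: AD is y = 4011 − 7p and SRAS is y = 2306 + 4p.
Setting them equal: 1705 = 11p, so p = 155.
y = 4011 − 7·155 = 2926.

p = 155, y = 2926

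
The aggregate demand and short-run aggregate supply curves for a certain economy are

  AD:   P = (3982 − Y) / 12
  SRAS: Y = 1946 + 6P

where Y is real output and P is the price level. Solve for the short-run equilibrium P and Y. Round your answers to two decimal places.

Rearrange AD to Y = 3982 − 12P.
Set AD = SRAS: 3982 − 12P = 1946 + 6P, so 2036 = 18P and P = 113.11.
Substituting into AD, Y = 3982 − 12P = 2624.67.

P = 113.11, Y = 2624.67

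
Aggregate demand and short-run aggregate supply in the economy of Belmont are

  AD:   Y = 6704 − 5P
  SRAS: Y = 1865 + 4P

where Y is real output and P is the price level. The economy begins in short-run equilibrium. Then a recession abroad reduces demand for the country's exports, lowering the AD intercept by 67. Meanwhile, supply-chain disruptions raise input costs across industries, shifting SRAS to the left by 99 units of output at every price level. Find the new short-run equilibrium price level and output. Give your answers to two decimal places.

After both shocks: AD is Y = 6637 − 5P and SRAS is Y = 1766 + 4P.
Setting them equal: 4871 = 9P, so P = 541.22.
Substituting into AD, Y = 3930.89.

P = 541.22, Y = 3930.89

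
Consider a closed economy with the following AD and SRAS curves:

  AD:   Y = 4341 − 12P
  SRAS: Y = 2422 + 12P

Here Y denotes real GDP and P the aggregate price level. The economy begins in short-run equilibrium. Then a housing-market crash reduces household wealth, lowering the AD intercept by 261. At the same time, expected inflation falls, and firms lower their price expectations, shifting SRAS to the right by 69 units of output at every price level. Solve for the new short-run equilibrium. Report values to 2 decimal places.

P = 66.21, Y = 3285.50

After both shocks: AD is Y = 4080 − 12P and SRAS is Y = 2491 + 12P.
Setting them equal: 1589 = 24P, so P = 66.21.
Substituting into AD, Y = 3285.50.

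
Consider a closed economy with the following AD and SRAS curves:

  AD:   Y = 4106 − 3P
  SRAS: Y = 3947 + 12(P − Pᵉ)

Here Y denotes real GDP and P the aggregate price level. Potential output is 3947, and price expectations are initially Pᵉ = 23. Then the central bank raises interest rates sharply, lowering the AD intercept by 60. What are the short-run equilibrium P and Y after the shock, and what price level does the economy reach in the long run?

Short run: P = 25, Y = 3971. Long run: P = 33.

AD shifts left: new AD is Y = 4046 − 3P. With Pᵉ = 23, SRAS is Y = 3671 + 12P.
Short run: 4046 − 3P = 3671 + 12P gives 375 = 15P, so P = 25 and Y = 4046 − 3·25 = 3971.
Y = 3971 is above potential 3947; expectations adjust and SRAS shifts left until Y = 3947.
Long run: on the new AD curve, 3947 = 4046 − 3P gives P = 33.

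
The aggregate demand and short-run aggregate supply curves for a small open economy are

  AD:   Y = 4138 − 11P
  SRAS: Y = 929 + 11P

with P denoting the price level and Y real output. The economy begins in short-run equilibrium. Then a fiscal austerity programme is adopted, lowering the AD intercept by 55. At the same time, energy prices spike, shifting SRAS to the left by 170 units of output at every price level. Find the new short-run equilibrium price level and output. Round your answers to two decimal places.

After both shocks: AD is Y = 4083 − 11P and SRAS is Y = 759 + 11P.
Setting them equal: 3324 = 22P, so P = 151.09.
Substituting into AD, Y = 2421.00.

P = 151.09, Y = 2421.00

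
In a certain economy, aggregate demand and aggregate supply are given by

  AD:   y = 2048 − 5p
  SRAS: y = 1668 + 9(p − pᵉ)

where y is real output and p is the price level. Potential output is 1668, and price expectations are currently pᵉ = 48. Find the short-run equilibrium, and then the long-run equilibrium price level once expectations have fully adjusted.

Short run: p = 58, y = 1758. Long run: p = 76.

Short run: with pᵉ = 48, SRAS is y = 1236 + 9p. Setting AD = SRAS gives 812 = 14p, so p = 58 and y = 2048 − 5·58 = 1758.
Output 1758 is above potential 1668, so over time expected prices rise and SRAS shifts left until y returns to 1668.
Long run: y = 1668 on the AD curve gives 1668 = 2048 − 5p, so p = 76.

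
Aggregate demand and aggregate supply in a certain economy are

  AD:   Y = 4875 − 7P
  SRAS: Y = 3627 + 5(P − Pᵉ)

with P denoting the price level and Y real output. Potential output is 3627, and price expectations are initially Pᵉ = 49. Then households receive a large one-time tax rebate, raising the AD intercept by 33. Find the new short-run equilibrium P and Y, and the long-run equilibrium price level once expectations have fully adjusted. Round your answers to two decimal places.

Short run: P = 127.17, Y = 4017.83. Long run: P = 183.00.

AD shifts right: new AD is Y = 4908 − 7P. With Pᵉ = 49, SRAS is Y = 3382 + 5P.
Short run: 4908 − 7P = 3382 + 5P gives 1526 = 12P, so P = 127.17 and Y = 4908 − 7P = 4017.83.
Y = 4017.83 is above potential 3627; expectations adjust and SRAS shifts left until Y = 3627.
Long run: on the new AD curve, 3627 = 4908 − 7P gives P = 183.00.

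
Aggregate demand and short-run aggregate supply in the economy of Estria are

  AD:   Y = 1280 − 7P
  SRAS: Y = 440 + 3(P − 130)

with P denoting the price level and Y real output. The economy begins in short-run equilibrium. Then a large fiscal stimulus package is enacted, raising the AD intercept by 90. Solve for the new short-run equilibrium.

This is a positive demand shock: AD shifts right.
New AD: Y = 1370 − 7P.
SRAS can be written Y = 50 + 3P.
Set AD = SRAS: 1370 − 7P = 50 + 3P, so 1320 = 10P and P = 132.
Y = 1370 − 7·132 = 446.

P = 132, Y = 446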